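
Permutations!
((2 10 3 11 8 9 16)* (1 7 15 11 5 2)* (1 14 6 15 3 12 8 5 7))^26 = ((2 10 12 8 9 16 14 6 15 11 5)(3 7))^26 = (2 9 15 10 16 11 12 14 5 8 6)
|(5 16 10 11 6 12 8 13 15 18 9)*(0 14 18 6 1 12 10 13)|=14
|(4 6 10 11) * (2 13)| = |(2 13)(4 6 10 11)| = 4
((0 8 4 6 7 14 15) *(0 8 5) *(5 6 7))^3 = (4 15 7 8 14)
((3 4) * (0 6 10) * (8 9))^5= ((0 6 10)(3 4)(8 9))^5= (0 10 6)(3 4)(8 9)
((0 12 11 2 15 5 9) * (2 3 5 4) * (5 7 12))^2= (0 9 5)(2 4 15)(3 12)(7 11)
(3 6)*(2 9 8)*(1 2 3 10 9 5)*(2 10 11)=(1 10 9 8 3 6 11 2 5)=[0, 10, 5, 6, 4, 1, 11, 7, 3, 8, 9, 2]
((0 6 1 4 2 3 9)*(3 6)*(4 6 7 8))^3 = (9)(1 6)(2 4 8 7)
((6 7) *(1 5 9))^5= (1 9 5)(6 7)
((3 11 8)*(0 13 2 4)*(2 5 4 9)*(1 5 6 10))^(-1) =((0 13 6 10 1 5 4)(2 9)(3 11 8))^(-1) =(0 4 5 1 10 6 13)(2 9)(3 8 11)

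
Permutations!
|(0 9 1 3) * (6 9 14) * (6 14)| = 5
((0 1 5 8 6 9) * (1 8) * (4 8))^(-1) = (0 9 6 8 4)(1 5)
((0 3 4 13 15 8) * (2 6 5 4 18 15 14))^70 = ((0 3 18 15 8)(2 6 5 4 13 14))^70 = (18)(2 13 5)(4 6 14)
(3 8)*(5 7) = [0, 1, 2, 8, 4, 7, 6, 5, 3] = (3 8)(5 7)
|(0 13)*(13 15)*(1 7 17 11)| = |(0 15 13)(1 7 17 11)| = 12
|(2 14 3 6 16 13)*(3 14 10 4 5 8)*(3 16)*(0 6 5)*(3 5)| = 9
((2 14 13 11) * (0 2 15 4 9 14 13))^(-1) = (0 14 9 4 15 11 13 2)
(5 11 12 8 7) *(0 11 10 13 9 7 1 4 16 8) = (0 11 12)(1 4 16 8)(5 10 13 9 7) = [11, 4, 2, 3, 16, 10, 6, 5, 1, 7, 13, 12, 0, 9, 14, 15, 8]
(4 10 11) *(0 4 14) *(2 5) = [4, 1, 5, 3, 10, 2, 6, 7, 8, 9, 11, 14, 12, 13, 0] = (0 4 10 11 14)(2 5)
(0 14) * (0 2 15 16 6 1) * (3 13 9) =[14, 0, 15, 13, 4, 5, 1, 7, 8, 3, 10, 11, 12, 9, 2, 16, 6] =(0 14 2 15 16 6 1)(3 13 9)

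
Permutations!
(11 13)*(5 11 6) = (5 11 13 6) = [0, 1, 2, 3, 4, 11, 5, 7, 8, 9, 10, 13, 12, 6]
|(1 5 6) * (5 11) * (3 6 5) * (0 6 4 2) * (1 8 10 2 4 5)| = |(0 6 8 10 2)(1 11 3 5)| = 20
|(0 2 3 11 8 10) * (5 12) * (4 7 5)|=12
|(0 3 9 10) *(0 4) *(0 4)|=|(0 3 9 10)|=4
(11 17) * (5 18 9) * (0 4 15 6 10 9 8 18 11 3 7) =(0 4 15 6 10 9 5 11 17 3 7)(8 18) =[4, 1, 2, 7, 15, 11, 10, 0, 18, 5, 9, 17, 12, 13, 14, 6, 16, 3, 8]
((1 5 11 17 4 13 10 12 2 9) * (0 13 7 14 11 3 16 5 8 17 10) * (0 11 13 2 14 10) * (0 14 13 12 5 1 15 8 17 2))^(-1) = (1 16 3 5 10 7 4 17)(2 8 15 9)(11 13 12 14)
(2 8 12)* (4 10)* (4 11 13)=(2 8 12)(4 10 11 13)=[0, 1, 8, 3, 10, 5, 6, 7, 12, 9, 11, 13, 2, 4]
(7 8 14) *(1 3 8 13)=(1 3 8 14 7 13)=[0, 3, 2, 8, 4, 5, 6, 13, 14, 9, 10, 11, 12, 1, 7]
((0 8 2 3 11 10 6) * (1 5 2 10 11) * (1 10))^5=((11)(0 8 1 5 2 3 10 6))^5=(11)(0 3 1 6 2 8 10 5)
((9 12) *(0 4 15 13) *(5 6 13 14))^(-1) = (0 13 6 5 14 15 4)(9 12) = ((0 4 15 14 5 6 13)(9 12))^(-1)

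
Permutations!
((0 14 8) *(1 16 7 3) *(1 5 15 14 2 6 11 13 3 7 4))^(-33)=((0 2 6 11 13 3 5 15 14 8)(1 16 4))^(-33)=(16)(0 15 13 2 14 3 6 8 5 11)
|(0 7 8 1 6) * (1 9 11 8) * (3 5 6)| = 6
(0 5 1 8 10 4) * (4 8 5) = (0 4)(1 5)(8 10) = [4, 5, 2, 3, 0, 1, 6, 7, 10, 9, 8]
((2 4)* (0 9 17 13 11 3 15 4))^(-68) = ((0 9 17 13 11 3 15 4 2))^(-68) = (0 11 2 13 4 17 15 9 3)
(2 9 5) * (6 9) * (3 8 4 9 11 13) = (2 6 11 13 3 8 4 9 5) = [0, 1, 6, 8, 9, 2, 11, 7, 4, 5, 10, 13, 12, 3]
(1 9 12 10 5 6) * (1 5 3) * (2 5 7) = (1 9 12 10 3)(2 5 6 7) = [0, 9, 5, 1, 4, 6, 7, 2, 8, 12, 3, 11, 10]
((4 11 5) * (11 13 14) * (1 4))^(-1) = (1 5 11 14 13 4)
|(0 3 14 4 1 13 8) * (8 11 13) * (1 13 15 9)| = 10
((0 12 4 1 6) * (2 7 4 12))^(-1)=(12)(0 6 1 4 7 2)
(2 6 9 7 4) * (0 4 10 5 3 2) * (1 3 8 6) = (0 4)(1 3 2)(5 8 6 9 7 10) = [4, 3, 1, 2, 0, 8, 9, 10, 6, 7, 5]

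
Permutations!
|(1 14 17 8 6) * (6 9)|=6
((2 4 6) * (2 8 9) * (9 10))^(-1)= ((2 4 6 8 10 9))^(-1)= (2 9 10 8 6 4)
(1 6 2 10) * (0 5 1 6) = (0 5 1)(2 10 6) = [5, 0, 10, 3, 4, 1, 2, 7, 8, 9, 6]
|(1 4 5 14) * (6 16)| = 4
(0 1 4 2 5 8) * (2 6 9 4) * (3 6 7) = (0 1 2 5 8)(3 6 9 4 7) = [1, 2, 5, 6, 7, 8, 9, 3, 0, 4]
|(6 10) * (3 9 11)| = 6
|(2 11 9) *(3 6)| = |(2 11 9)(3 6)| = 6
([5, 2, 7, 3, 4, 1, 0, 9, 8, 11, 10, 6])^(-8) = (11)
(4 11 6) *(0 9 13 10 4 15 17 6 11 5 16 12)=(0 9 13 10 4 5 16 12)(6 15 17)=[9, 1, 2, 3, 5, 16, 15, 7, 8, 13, 4, 11, 0, 10, 14, 17, 12, 6]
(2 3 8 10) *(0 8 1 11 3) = [8, 11, 0, 1, 4, 5, 6, 7, 10, 9, 2, 3] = (0 8 10 2)(1 11 3)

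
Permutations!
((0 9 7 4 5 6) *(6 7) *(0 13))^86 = (0 6)(4 7 5)(9 13)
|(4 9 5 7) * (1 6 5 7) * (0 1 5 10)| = 12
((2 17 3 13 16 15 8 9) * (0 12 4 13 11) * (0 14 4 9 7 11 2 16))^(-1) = ((0 12 9 16 15 8 7 11 14 4 13)(2 17 3))^(-1) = (0 13 4 14 11 7 8 15 16 9 12)(2 3 17)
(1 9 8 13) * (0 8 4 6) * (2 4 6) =(0 8 13 1 9 6)(2 4) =[8, 9, 4, 3, 2, 5, 0, 7, 13, 6, 10, 11, 12, 1]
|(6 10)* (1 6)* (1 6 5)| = |(1 5)(6 10)| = 2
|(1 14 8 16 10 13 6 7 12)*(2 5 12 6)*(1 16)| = |(1 14 8)(2 5 12 16 10 13)(6 7)| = 6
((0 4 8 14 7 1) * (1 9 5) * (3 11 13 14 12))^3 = (0 12 13 9)(1 8 11 7)(3 14 5 4)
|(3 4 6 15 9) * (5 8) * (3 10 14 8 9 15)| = |(15)(3 4 6)(5 9 10 14 8)| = 15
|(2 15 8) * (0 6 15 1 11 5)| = 8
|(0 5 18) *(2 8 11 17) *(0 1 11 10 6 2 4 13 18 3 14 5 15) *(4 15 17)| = |(0 17 15)(1 11 4 13 18)(2 8 10 6)(3 14 5)| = 60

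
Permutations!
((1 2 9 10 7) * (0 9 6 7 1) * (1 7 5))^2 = (0 10)(1 6)(2 5)(7 9)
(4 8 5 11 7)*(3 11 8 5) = (3 11 7 4 5 8) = [0, 1, 2, 11, 5, 8, 6, 4, 3, 9, 10, 7]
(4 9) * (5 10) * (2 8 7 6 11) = (2 8 7 6 11)(4 9)(5 10) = [0, 1, 8, 3, 9, 10, 11, 6, 7, 4, 5, 2]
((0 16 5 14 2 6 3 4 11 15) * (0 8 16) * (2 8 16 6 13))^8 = ((2 13)(3 4 11 15 16 5 14 8 6))^8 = (3 6 8 14 5 16 15 11 4)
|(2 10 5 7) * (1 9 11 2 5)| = 10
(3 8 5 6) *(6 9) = [0, 1, 2, 8, 4, 9, 3, 7, 5, 6] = (3 8 5 9 6)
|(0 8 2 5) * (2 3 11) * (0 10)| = |(0 8 3 11 2 5 10)| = 7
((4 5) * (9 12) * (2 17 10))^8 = (2 10 17)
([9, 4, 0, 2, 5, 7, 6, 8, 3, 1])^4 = (0 5 2 4 3 1 8 9 7)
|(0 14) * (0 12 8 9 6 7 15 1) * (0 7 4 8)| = |(0 14 12)(1 7 15)(4 8 9 6)| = 12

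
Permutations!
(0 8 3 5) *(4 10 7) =(0 8 3 5)(4 10 7) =[8, 1, 2, 5, 10, 0, 6, 4, 3, 9, 7]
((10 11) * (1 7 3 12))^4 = ((1 7 3 12)(10 11))^4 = (12)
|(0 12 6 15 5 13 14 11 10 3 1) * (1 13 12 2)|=|(0 2 1)(3 13 14 11 10)(5 12 6 15)|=60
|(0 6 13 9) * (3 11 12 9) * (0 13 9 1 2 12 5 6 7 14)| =6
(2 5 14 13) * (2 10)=(2 5 14 13 10)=[0, 1, 5, 3, 4, 14, 6, 7, 8, 9, 2, 11, 12, 10, 13]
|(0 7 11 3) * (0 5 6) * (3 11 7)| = 4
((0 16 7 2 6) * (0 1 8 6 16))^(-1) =(1 6 8)(2 7 16)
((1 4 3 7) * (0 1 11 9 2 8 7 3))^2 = (0 4 1)(2 7 9 8 11)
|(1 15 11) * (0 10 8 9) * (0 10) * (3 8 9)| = 6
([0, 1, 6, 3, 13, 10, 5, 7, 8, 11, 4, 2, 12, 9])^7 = (2 11 9 13 4 10 5 6)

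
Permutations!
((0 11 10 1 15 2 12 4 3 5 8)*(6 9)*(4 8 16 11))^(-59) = ((0 4 3 5 16 11 10 1 15 2 12 8)(6 9))^(-59) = (0 4 3 5 16 11 10 1 15 2 12 8)(6 9)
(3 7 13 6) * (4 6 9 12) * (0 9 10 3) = (0 9 12 4 6)(3 7 13 10) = [9, 1, 2, 7, 6, 5, 0, 13, 8, 12, 3, 11, 4, 10]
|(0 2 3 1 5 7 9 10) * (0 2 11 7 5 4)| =9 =|(0 11 7 9 10 2 3 1 4)|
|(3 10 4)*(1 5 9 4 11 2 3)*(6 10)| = |(1 5 9 4)(2 3 6 10 11)| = 20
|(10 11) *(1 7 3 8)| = 4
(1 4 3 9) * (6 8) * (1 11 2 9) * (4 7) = (1 7 4 3)(2 9 11)(6 8) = [0, 7, 9, 1, 3, 5, 8, 4, 6, 11, 10, 2]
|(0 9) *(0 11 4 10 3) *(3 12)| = |(0 9 11 4 10 12 3)| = 7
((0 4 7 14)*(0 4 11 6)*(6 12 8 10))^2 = (0 12 10)(4 14 7)(6 11 8)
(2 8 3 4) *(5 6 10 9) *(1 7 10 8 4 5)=(1 7 10 9)(2 4)(3 5 6 8)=[0, 7, 4, 5, 2, 6, 8, 10, 3, 1, 9]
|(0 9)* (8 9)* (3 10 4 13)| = 12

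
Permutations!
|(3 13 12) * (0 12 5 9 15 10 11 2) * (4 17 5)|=12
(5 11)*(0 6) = (0 6)(5 11) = [6, 1, 2, 3, 4, 11, 0, 7, 8, 9, 10, 5]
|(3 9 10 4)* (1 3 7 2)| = 7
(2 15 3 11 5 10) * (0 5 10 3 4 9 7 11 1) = [5, 0, 15, 1, 9, 3, 6, 11, 8, 7, 2, 10, 12, 13, 14, 4] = (0 5 3 1)(2 15 4 9 7 11 10)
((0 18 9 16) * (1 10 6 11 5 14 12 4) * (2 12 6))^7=((0 18 9 16)(1 10 2 12 4)(5 14 6 11))^7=(0 16 9 18)(1 2 4 10 12)(5 11 6 14)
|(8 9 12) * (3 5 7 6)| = 12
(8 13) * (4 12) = (4 12)(8 13) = [0, 1, 2, 3, 12, 5, 6, 7, 13, 9, 10, 11, 4, 8]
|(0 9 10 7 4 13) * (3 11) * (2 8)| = |(0 9 10 7 4 13)(2 8)(3 11)| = 6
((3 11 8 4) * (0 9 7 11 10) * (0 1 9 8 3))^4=(0 8 4)(1 3 7)(9 10 11)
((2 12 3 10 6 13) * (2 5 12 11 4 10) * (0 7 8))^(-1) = (0 8 7)(2 3 12 5 13 6 10 4 11)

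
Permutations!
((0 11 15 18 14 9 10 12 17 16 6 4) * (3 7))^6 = (0 10)(4 9)(6 14)(11 12)(15 17)(16 18)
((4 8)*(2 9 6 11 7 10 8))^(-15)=(2 9 6 11 7 10 8 4)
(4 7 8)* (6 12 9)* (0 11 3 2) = [11, 1, 0, 2, 7, 5, 12, 8, 4, 6, 10, 3, 9] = (0 11 3 2)(4 7 8)(6 12 9)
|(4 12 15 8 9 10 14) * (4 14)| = |(4 12 15 8 9 10)| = 6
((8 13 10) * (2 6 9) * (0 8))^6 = ((0 8 13 10)(2 6 9))^6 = (0 13)(8 10)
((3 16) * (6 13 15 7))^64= ((3 16)(6 13 15 7))^64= (16)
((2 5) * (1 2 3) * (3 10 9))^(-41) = ((1 2 5 10 9 3))^(-41) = (1 2 5 10 9 3)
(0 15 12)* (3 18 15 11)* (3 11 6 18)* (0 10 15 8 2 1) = [6, 0, 1, 3, 4, 5, 18, 7, 2, 9, 15, 11, 10, 13, 14, 12, 16, 17, 8] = (0 6 18 8 2 1)(10 15 12)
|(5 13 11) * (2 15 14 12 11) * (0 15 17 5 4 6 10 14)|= 12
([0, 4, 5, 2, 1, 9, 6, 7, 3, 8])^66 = (2 5 9 8 3)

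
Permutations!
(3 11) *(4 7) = (3 11)(4 7) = [0, 1, 2, 11, 7, 5, 6, 4, 8, 9, 10, 3]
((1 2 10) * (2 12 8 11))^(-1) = (1 10 2 11 8 12)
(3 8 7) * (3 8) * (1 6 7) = (1 6 7 8) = [0, 6, 2, 3, 4, 5, 7, 8, 1]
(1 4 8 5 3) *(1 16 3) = (1 4 8 5)(3 16) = [0, 4, 2, 16, 8, 1, 6, 7, 5, 9, 10, 11, 12, 13, 14, 15, 3]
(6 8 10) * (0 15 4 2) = (0 15 4 2)(6 8 10) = [15, 1, 0, 3, 2, 5, 8, 7, 10, 9, 6, 11, 12, 13, 14, 4]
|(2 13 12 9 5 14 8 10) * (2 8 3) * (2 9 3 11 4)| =18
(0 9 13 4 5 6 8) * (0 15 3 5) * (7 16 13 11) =(0 9 11 7 16 13 4)(3 5 6 8 15) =[9, 1, 2, 5, 0, 6, 8, 16, 15, 11, 10, 7, 12, 4, 14, 3, 13]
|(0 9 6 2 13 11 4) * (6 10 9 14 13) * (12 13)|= 6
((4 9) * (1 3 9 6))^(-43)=(1 9 6 3 4)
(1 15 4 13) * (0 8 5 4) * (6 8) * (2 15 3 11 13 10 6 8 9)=(0 8 5 4 10 6 9 2 15)(1 3 11 13)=[8, 3, 15, 11, 10, 4, 9, 7, 5, 2, 6, 13, 12, 1, 14, 0]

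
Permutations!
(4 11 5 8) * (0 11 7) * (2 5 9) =(0 11 9 2 5 8 4 7) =[11, 1, 5, 3, 7, 8, 6, 0, 4, 2, 10, 9]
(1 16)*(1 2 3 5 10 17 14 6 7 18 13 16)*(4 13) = [0, 1, 3, 5, 13, 10, 7, 18, 8, 9, 17, 11, 12, 16, 6, 15, 2, 14, 4] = (2 3 5 10 17 14 6 7 18 4 13 16)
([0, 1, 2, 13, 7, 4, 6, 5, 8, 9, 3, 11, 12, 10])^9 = (13)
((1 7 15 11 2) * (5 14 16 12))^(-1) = (1 2 11 15 7)(5 12 16 14)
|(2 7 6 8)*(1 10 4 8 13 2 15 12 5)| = |(1 10 4 8 15 12 5)(2 7 6 13)| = 28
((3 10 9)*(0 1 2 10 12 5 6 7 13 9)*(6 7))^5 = (0 1 2 10)(3 9 13 7 5 12)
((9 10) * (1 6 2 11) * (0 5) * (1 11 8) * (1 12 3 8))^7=(0 5)(1 6 2)(3 8 12)(9 10)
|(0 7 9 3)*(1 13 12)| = |(0 7 9 3)(1 13 12)| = 12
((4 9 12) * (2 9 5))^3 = ((2 9 12 4 5))^3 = (2 4 9 5 12)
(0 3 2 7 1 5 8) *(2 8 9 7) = (0 3 8)(1 5 9 7) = [3, 5, 2, 8, 4, 9, 6, 1, 0, 7]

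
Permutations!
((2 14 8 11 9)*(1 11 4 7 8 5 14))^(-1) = (1 2 9 11)(4 8 7)(5 14) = ((1 11 9 2)(4 7 8)(5 14))^(-1)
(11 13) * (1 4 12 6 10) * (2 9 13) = (1 4 12 6 10)(2 9 13 11) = [0, 4, 9, 3, 12, 5, 10, 7, 8, 13, 1, 2, 6, 11]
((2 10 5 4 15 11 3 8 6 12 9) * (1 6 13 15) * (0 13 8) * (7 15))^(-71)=(0 13 7 15 11 3)(1 6 12 9 2 10 5 4)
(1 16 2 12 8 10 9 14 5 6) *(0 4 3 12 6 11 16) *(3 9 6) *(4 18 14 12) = [18, 0, 3, 4, 9, 11, 1, 7, 10, 12, 6, 16, 8, 13, 5, 15, 2, 17, 14] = (0 18 14 5 11 16 2 3 4 9 12 8 10 6 1)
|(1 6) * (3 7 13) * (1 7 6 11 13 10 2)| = 8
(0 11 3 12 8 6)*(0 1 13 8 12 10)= (0 11 3 10)(1 13 8 6)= [11, 13, 2, 10, 4, 5, 1, 7, 6, 9, 0, 3, 12, 8]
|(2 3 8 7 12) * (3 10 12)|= |(2 10 12)(3 8 7)|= 3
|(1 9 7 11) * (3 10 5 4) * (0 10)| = |(0 10 5 4 3)(1 9 7 11)| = 20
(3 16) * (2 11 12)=(2 11 12)(3 16)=[0, 1, 11, 16, 4, 5, 6, 7, 8, 9, 10, 12, 2, 13, 14, 15, 3]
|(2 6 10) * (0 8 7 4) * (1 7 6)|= |(0 8 6 10 2 1 7 4)|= 8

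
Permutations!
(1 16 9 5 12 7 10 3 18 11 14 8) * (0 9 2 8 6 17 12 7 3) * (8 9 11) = (0 11 14 6 17 12 3 18 8 1 16 2 9 5 7 10) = [11, 16, 9, 18, 4, 7, 17, 10, 1, 5, 0, 14, 3, 13, 6, 15, 2, 12, 8]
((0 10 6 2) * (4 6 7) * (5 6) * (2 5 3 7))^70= ((0 10 2)(3 7 4)(5 6))^70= (0 10 2)(3 7 4)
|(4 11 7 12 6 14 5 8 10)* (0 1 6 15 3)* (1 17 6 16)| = 26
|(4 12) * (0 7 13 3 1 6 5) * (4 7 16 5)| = |(0 16 5)(1 6 4 12 7 13 3)| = 21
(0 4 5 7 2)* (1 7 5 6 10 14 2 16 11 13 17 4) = (0 1 7 16 11 13 17 4 6 10 14 2) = [1, 7, 0, 3, 6, 5, 10, 16, 8, 9, 14, 13, 12, 17, 2, 15, 11, 4]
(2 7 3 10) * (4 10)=[0, 1, 7, 4, 10, 5, 6, 3, 8, 9, 2]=(2 7 3 4 10)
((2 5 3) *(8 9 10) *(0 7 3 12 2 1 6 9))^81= ((0 7 3 1 6 9 10 8)(2 5 12))^81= (12)(0 7 3 1 6 9 10 8)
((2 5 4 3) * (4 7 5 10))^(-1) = (2 3 4 10)(5 7)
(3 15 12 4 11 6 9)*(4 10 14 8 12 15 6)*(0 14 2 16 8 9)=(0 14 9 3 6)(2 16 8 12 10)(4 11)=[14, 1, 16, 6, 11, 5, 0, 7, 12, 3, 2, 4, 10, 13, 9, 15, 8]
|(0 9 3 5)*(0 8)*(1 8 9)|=|(0 1 8)(3 5 9)|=3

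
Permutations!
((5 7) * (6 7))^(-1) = (5 7 6)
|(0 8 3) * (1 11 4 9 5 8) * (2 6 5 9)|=9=|(0 1 11 4 2 6 5 8 3)|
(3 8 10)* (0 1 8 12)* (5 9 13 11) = (0 1 8 10 3 12)(5 9 13 11) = [1, 8, 2, 12, 4, 9, 6, 7, 10, 13, 3, 5, 0, 11]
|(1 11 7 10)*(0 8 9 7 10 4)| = 15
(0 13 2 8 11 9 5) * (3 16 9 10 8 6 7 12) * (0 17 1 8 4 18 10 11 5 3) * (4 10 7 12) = [13, 8, 6, 16, 18, 17, 12, 4, 5, 3, 10, 11, 0, 2, 14, 15, 9, 1, 7] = (0 13 2 6 12)(1 8 5 17)(3 16 9)(4 18 7)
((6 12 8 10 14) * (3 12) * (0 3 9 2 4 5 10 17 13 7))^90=((0 3 12 8 17 13 7)(2 4 5 10 14 6 9))^90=(0 7 13 17 8 12 3)(2 9 6 14 10 5 4)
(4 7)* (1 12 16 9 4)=[0, 12, 2, 3, 7, 5, 6, 1, 8, 4, 10, 11, 16, 13, 14, 15, 9]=(1 12 16 9 4 7)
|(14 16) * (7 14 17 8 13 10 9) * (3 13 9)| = |(3 13 10)(7 14 16 17 8 9)| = 6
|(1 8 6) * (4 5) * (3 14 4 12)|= |(1 8 6)(3 14 4 5 12)|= 15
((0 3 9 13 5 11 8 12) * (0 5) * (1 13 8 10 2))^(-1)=(0 13 1 2 10 11 5 12 8 9 3)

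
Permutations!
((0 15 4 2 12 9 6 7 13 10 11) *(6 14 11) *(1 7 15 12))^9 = (0 11 14 9 12)(1 7 13 10 6 15 4 2)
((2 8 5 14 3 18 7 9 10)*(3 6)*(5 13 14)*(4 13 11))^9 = (2 7 6 4)(3 13 8 9)(10 18 14 11)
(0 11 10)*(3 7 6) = [11, 1, 2, 7, 4, 5, 3, 6, 8, 9, 0, 10] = (0 11 10)(3 7 6)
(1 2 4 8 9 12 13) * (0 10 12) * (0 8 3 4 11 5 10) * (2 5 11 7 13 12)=(1 5 10 2 7 13)(3 4)(8 9)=[0, 5, 7, 4, 3, 10, 6, 13, 9, 8, 2, 11, 12, 1]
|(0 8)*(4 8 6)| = 4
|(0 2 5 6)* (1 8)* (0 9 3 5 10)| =12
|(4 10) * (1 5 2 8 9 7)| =|(1 5 2 8 9 7)(4 10)| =6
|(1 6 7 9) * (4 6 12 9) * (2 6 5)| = |(1 12 9)(2 6 7 4 5)| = 15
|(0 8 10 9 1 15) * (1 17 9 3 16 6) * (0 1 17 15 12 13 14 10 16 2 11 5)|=16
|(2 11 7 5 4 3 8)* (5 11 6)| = |(2 6 5 4 3 8)(7 11)| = 6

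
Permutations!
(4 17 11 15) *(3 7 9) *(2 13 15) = [0, 1, 13, 7, 17, 5, 6, 9, 8, 3, 10, 2, 12, 15, 14, 4, 16, 11] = (2 13 15 4 17 11)(3 7 9)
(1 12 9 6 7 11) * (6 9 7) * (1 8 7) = (1 12)(7 11 8) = [0, 12, 2, 3, 4, 5, 6, 11, 7, 9, 10, 8, 1]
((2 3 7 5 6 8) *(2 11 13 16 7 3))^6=(5 7 16 13 11 8 6)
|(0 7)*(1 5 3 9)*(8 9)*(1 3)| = 6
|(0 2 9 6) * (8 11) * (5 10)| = |(0 2 9 6)(5 10)(8 11)| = 4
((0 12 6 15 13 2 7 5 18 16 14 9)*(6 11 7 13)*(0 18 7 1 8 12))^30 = ((1 8 12 11)(2 13)(5 7)(6 15)(9 18 16 14))^30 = (1 12)(8 11)(9 16)(14 18)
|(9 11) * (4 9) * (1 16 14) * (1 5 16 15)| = 6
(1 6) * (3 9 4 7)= [0, 6, 2, 9, 7, 5, 1, 3, 8, 4]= (1 6)(3 9 4 7)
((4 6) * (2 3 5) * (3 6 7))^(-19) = ((2 6 4 7 3 5))^(-19) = (2 5 3 7 4 6)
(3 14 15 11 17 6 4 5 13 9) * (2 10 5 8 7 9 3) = [0, 1, 10, 14, 8, 13, 4, 9, 7, 2, 5, 17, 12, 3, 15, 11, 16, 6] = (2 10 5 13 3 14 15 11 17 6 4 8 7 9)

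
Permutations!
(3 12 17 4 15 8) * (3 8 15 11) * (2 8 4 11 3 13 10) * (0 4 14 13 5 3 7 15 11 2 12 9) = (0 4 7 15 11 5 3 9)(2 8 14 13 10 12 17) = [4, 1, 8, 9, 7, 3, 6, 15, 14, 0, 12, 5, 17, 10, 13, 11, 16, 2]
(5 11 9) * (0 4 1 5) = (0 4 1 5 11 9) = [4, 5, 2, 3, 1, 11, 6, 7, 8, 0, 10, 9]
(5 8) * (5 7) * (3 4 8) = (3 4 8 7 5) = [0, 1, 2, 4, 8, 3, 6, 5, 7]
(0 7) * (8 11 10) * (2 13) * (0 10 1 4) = (0 7 10 8 11 1 4)(2 13) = [7, 4, 13, 3, 0, 5, 6, 10, 11, 9, 8, 1, 12, 2]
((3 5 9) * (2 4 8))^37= ((2 4 8)(3 5 9))^37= (2 4 8)(3 5 9)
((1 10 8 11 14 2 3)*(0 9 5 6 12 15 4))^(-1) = (0 4 15 12 6 5 9)(1 3 2 14 11 8 10) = ((0 9 5 6 12 15 4)(1 10 8 11 14 2 3))^(-1)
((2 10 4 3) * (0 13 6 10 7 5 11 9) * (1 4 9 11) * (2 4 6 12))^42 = ((0 13 12 2 7 5 1 6 10 9)(3 4))^42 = (0 12 7 1 10)(2 5 6 9 13)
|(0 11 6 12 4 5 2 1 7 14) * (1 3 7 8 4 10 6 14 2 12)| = 21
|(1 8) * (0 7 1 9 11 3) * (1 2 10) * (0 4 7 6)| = |(0 6)(1 8 9 11 3 4 7 2 10)| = 18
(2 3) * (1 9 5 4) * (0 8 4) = (0 8 4 1 9 5)(2 3) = [8, 9, 3, 2, 1, 0, 6, 7, 4, 5]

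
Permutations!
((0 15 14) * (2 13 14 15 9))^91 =((15)(0 9 2 13 14))^91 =(15)(0 9 2 13 14)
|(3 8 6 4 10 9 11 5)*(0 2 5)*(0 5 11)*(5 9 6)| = |(0 2 11 9)(3 8 5)(4 10 6)| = 12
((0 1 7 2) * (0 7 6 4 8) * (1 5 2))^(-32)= ((0 5 2 7 1 6 4 8))^(-32)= (8)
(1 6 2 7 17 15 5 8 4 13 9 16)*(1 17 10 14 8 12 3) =(1 6 2 7 10 14 8 4 13 9 16 17 15 5 12 3) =[0, 6, 7, 1, 13, 12, 2, 10, 4, 16, 14, 11, 3, 9, 8, 5, 17, 15]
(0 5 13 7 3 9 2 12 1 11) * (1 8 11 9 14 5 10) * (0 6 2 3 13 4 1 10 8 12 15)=(0 8 11 6 2 15)(1 9 3 14 5 4)(7 13)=[8, 9, 15, 14, 1, 4, 2, 13, 11, 3, 10, 6, 12, 7, 5, 0]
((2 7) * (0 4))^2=(7)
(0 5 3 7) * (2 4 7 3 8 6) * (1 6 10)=(0 5 8 10 1 6 2 4 7)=[5, 6, 4, 3, 7, 8, 2, 0, 10, 9, 1]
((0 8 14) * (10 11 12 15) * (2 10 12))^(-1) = (0 14 8)(2 11 10)(12 15)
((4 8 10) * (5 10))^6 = (4 5)(8 10)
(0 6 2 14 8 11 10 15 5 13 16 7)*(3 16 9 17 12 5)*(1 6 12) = [12, 6, 14, 16, 4, 13, 2, 0, 11, 17, 15, 10, 5, 9, 8, 3, 7, 1] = (0 12 5 13 9 17 1 6 2 14 8 11 10 15 3 16 7)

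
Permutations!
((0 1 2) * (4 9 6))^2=(0 2 1)(4 6 9)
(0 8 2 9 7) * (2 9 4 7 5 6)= (0 8 9 5 6 2 4 7)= [8, 1, 4, 3, 7, 6, 2, 0, 9, 5]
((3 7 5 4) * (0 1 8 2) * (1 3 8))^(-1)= (0 2 8 4 5 7 3)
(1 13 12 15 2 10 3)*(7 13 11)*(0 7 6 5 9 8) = (0 7 13 12 15 2 10 3 1 11 6 5 9 8) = [7, 11, 10, 1, 4, 9, 5, 13, 0, 8, 3, 6, 15, 12, 14, 2]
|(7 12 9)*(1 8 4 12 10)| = |(1 8 4 12 9 7 10)| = 7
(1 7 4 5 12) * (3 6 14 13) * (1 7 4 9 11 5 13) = (1 4 13 3 6 14)(5 12 7 9 11) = [0, 4, 2, 6, 13, 12, 14, 9, 8, 11, 10, 5, 7, 3, 1]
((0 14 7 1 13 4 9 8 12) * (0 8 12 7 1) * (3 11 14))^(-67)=((0 3 11 14 1 13 4 9 12 8 7))^(-67)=(0 7 8 12 9 4 13 1 14 11 3)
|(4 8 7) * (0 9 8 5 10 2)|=8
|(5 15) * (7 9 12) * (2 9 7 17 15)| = |(2 9 12 17 15 5)| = 6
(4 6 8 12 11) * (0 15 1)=(0 15 1)(4 6 8 12 11)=[15, 0, 2, 3, 6, 5, 8, 7, 12, 9, 10, 4, 11, 13, 14, 1]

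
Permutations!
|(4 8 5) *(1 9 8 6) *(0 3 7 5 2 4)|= |(0 3 7 5)(1 9 8 2 4 6)|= 12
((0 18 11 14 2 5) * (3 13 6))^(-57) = ((0 18 11 14 2 5)(3 13 6))^(-57) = (0 14)(2 18)(5 11)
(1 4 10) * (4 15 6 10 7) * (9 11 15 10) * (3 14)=(1 10)(3 14)(4 7)(6 9 11 15)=[0, 10, 2, 14, 7, 5, 9, 4, 8, 11, 1, 15, 12, 13, 3, 6]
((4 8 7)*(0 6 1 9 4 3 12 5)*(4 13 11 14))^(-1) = (0 5 12 3 7 8 4 14 11 13 9 1 6)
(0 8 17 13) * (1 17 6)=(0 8 6 1 17 13)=[8, 17, 2, 3, 4, 5, 1, 7, 6, 9, 10, 11, 12, 0, 14, 15, 16, 13]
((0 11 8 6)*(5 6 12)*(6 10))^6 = ((0 11 8 12 5 10 6))^6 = (0 6 10 5 12 8 11)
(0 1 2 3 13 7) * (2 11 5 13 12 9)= (0 1 11 5 13 7)(2 3 12 9)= [1, 11, 3, 12, 4, 13, 6, 0, 8, 2, 10, 5, 9, 7]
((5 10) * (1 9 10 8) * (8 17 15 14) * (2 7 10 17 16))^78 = (17)(2 5 7 16 10)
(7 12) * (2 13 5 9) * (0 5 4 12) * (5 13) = (0 13 4 12 7)(2 5 9) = [13, 1, 5, 3, 12, 9, 6, 0, 8, 2, 10, 11, 7, 4]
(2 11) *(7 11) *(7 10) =(2 10 7 11) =[0, 1, 10, 3, 4, 5, 6, 11, 8, 9, 7, 2]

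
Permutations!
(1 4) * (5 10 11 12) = (1 4)(5 10 11 12) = [0, 4, 2, 3, 1, 10, 6, 7, 8, 9, 11, 12, 5]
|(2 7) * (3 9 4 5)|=|(2 7)(3 9 4 5)|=4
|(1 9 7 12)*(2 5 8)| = |(1 9 7 12)(2 5 8)| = 12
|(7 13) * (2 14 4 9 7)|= 6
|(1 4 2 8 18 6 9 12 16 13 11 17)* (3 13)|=|(1 4 2 8 18 6 9 12 16 3 13 11 17)|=13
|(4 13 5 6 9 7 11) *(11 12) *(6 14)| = 9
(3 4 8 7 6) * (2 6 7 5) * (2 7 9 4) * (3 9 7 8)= (2 6 9 4 3)(5 8)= [0, 1, 6, 2, 3, 8, 9, 7, 5, 4]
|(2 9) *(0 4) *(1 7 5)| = |(0 4)(1 7 5)(2 9)| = 6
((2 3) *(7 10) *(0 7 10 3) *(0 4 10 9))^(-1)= (0 9 10 4 2 3 7)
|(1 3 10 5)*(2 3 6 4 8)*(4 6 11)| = |(1 11 4 8 2 3 10 5)| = 8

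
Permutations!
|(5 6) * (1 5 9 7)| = 5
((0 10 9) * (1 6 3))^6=(10)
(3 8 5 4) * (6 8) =(3 6 8 5 4) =[0, 1, 2, 6, 3, 4, 8, 7, 5]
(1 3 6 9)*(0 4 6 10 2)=(0 4 6 9 1 3 10 2)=[4, 3, 0, 10, 6, 5, 9, 7, 8, 1, 2]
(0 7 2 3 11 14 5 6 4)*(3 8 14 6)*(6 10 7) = (0 6 4)(2 8 14 5 3 11 10 7) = [6, 1, 8, 11, 0, 3, 4, 2, 14, 9, 7, 10, 12, 13, 5]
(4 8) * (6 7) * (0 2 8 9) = (0 2 8 4 9)(6 7) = [2, 1, 8, 3, 9, 5, 7, 6, 4, 0]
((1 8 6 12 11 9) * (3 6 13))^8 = (13)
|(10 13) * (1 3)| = 2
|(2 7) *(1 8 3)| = 6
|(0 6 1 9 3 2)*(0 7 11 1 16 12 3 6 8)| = 18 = |(0 8)(1 9 6 16 12 3 2 7 11)|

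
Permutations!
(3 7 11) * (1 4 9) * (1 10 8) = [0, 4, 2, 7, 9, 5, 6, 11, 1, 10, 8, 3] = (1 4 9 10 8)(3 7 11)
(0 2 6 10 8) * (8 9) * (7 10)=(0 2 6 7 10 9 8)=[2, 1, 6, 3, 4, 5, 7, 10, 0, 8, 9]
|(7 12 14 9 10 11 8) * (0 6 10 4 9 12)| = |(0 6 10 11 8 7)(4 9)(12 14)| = 6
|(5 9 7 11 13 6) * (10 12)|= |(5 9 7 11 13 6)(10 12)|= 6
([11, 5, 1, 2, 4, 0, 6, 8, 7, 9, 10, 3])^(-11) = (0 11 3 2 1 5)(7 8)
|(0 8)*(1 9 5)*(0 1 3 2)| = |(0 8 1 9 5 3 2)| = 7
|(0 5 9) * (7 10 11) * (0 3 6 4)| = |(0 5 9 3 6 4)(7 10 11)| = 6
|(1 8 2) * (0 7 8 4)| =6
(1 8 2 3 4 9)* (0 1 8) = [1, 0, 3, 4, 9, 5, 6, 7, 2, 8] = (0 1)(2 3 4 9 8)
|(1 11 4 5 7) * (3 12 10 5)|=8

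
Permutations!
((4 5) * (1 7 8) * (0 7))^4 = (8)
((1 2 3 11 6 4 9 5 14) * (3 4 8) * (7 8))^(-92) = ((1 2 4 9 5 14)(3 11 6 7 8))^(-92) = (1 5 4)(2 14 9)(3 7 11 8 6)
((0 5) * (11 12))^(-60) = (12) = ((0 5)(11 12))^(-60)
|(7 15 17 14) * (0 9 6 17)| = 7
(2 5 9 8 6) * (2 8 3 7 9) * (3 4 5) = (2 3 7 9 4 5)(6 8) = [0, 1, 3, 7, 5, 2, 8, 9, 6, 4]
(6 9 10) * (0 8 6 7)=(0 8 6 9 10 7)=[8, 1, 2, 3, 4, 5, 9, 0, 6, 10, 7]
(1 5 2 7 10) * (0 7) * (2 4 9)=(0 7 10 1 5 4 9 2)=[7, 5, 0, 3, 9, 4, 6, 10, 8, 2, 1]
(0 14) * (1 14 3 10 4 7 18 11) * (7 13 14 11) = (0 3 10 4 13 14)(1 11)(7 18) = [3, 11, 2, 10, 13, 5, 6, 18, 8, 9, 4, 1, 12, 14, 0, 15, 16, 17, 7]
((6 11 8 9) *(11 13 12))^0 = (13) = ((6 13 12 11 8 9))^0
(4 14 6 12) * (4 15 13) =[0, 1, 2, 3, 14, 5, 12, 7, 8, 9, 10, 11, 15, 4, 6, 13] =(4 14 6 12 15 13)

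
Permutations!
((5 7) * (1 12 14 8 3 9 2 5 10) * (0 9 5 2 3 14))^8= ((0 9 3 5 7 10 1 12)(8 14))^8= (14)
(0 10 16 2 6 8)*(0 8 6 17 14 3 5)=(0 10 16 2 17 14 3 5)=[10, 1, 17, 5, 4, 0, 6, 7, 8, 9, 16, 11, 12, 13, 3, 15, 2, 14]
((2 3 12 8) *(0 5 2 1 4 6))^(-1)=((0 5 2 3 12 8 1 4 6))^(-1)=(0 6 4 1 8 12 3 2 5)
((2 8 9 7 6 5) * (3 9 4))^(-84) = ((2 8 4 3 9 7 6 5))^(-84) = (2 9)(3 5)(4 6)(7 8)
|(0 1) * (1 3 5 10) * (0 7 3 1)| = |(0 1 7 3 5 10)| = 6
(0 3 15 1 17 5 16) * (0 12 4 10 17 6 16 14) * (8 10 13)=(0 3 15 1 6 16 12 4 13 8 10 17 5 14)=[3, 6, 2, 15, 13, 14, 16, 7, 10, 9, 17, 11, 4, 8, 0, 1, 12, 5]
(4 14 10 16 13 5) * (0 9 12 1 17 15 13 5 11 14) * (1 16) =[9, 17, 2, 3, 0, 4, 6, 7, 8, 12, 1, 14, 16, 11, 10, 13, 5, 15] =(0 9 12 16 5 4)(1 17 15 13 11 14 10)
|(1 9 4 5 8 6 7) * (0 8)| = |(0 8 6 7 1 9 4 5)| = 8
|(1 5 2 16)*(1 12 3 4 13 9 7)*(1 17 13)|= 28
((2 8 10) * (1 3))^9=((1 3)(2 8 10))^9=(10)(1 3)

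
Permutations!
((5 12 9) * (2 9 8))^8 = (2 12 9 8 5)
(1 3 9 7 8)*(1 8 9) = (1 3)(7 9) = [0, 3, 2, 1, 4, 5, 6, 9, 8, 7]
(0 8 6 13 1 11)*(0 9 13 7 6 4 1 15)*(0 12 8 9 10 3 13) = (0 9)(1 11 10 3 13 15 12 8 4)(6 7) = [9, 11, 2, 13, 1, 5, 7, 6, 4, 0, 3, 10, 8, 15, 14, 12]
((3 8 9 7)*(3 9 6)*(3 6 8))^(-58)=(9)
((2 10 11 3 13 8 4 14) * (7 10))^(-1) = (2 14 4 8 13 3 11 10 7)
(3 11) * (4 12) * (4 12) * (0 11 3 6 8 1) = (12)(0 11 6 8 1) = [11, 0, 2, 3, 4, 5, 8, 7, 1, 9, 10, 6, 12]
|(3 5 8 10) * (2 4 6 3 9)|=|(2 4 6 3 5 8 10 9)|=8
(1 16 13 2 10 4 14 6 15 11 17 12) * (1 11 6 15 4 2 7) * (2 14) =(1 16 13 7)(2 10 14 15 6 4)(11 17 12) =[0, 16, 10, 3, 2, 5, 4, 1, 8, 9, 14, 17, 11, 7, 15, 6, 13, 12]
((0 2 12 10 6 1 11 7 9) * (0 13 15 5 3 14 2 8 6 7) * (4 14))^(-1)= ((0 8 6 1 11)(2 12 10 7 9 13 15 5 3 4 14))^(-1)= (0 11 1 6 8)(2 14 4 3 5 15 13 9 7 10 12)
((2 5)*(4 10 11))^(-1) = (2 5)(4 11 10)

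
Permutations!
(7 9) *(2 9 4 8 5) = (2 9 7 4 8 5) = [0, 1, 9, 3, 8, 2, 6, 4, 5, 7]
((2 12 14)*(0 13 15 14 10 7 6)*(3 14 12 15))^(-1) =(0 6 7 10 12 15 2 14 3 13)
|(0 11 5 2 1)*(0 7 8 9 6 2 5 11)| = |(11)(1 7 8 9 6 2)| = 6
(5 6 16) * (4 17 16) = [0, 1, 2, 3, 17, 6, 4, 7, 8, 9, 10, 11, 12, 13, 14, 15, 5, 16] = (4 17 16 5 6)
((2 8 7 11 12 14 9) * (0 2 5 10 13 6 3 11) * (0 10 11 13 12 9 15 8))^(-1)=(0 2)(3 6 13)(5 9 11)(7 8 15 14 12 10)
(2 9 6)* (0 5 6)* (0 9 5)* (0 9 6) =(0 9 6 2 5) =[9, 1, 5, 3, 4, 0, 2, 7, 8, 6]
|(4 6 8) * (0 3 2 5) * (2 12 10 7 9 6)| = |(0 3 12 10 7 9 6 8 4 2 5)| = 11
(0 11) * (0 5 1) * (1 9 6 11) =(0 1)(5 9 6 11) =[1, 0, 2, 3, 4, 9, 11, 7, 8, 6, 10, 5]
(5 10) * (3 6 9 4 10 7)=[0, 1, 2, 6, 10, 7, 9, 3, 8, 4, 5]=(3 6 9 4 10 5 7)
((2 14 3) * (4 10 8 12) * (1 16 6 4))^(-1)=((1 16 6 4 10 8 12)(2 14 3))^(-1)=(1 12 8 10 4 6 16)(2 3 14)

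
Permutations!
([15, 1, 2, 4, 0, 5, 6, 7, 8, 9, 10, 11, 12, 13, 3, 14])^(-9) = (0 15 14 3 4)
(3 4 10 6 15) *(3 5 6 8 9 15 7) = (3 4 10 8 9 15 5 6 7) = [0, 1, 2, 4, 10, 6, 7, 3, 9, 15, 8, 11, 12, 13, 14, 5]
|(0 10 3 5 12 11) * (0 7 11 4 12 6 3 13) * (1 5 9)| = 30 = |(0 10 13)(1 5 6 3 9)(4 12)(7 11)|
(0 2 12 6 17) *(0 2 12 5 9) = (0 12 6 17 2 5 9) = [12, 1, 5, 3, 4, 9, 17, 7, 8, 0, 10, 11, 6, 13, 14, 15, 16, 2]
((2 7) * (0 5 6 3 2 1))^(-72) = ((0 5 6 3 2 7 1))^(-72) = (0 7 3 5 1 2 6)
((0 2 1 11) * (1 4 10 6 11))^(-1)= (0 11 6 10 4 2)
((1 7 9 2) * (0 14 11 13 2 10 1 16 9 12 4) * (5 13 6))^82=(0 12 1 9 2 5 11)(4 7 10 16 13 6 14)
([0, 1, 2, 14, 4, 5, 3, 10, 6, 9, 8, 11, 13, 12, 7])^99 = (3 10)(6 7)(8 14)(12 13)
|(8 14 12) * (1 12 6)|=5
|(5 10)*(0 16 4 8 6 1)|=|(0 16 4 8 6 1)(5 10)|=6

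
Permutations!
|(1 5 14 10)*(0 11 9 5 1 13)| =7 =|(0 11 9 5 14 10 13)|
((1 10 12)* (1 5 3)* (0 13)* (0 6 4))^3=((0 13 6 4)(1 10 12 5 3))^3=(0 4 6 13)(1 5 10 3 12)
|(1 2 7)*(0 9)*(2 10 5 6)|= 6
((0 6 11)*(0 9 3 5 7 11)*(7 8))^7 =(0 6)(3 5 8 7 11 9)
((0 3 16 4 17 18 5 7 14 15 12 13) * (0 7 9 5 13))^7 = (0 7 4 12 13 16 15 18 3 14 17)(5 9)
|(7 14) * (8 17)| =2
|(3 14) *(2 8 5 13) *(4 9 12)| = 12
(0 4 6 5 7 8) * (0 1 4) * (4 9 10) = (1 9 10 4 6 5 7 8) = [0, 9, 2, 3, 6, 7, 5, 8, 1, 10, 4]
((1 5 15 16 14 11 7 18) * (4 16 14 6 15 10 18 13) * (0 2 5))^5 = ((0 2 5 10 18 1)(4 16 6 15 14 11 7 13))^5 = (0 1 18 10 5 2)(4 11 6 13 14 16 7 15)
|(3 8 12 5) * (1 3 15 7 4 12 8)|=|(1 3)(4 12 5 15 7)|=10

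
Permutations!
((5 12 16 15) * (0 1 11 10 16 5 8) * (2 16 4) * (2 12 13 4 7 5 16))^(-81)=((0 1 11 10 7 5 13 4 12 16 15 8))^(-81)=(0 10 13 16)(1 7 4 15)(5 12 8 11)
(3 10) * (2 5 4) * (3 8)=(2 5 4)(3 10 8)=[0, 1, 5, 10, 2, 4, 6, 7, 3, 9, 8]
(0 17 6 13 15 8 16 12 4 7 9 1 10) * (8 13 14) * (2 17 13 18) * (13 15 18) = [15, 10, 17, 3, 7, 5, 14, 9, 16, 1, 0, 11, 4, 18, 8, 13, 12, 6, 2] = (0 15 13 18 2 17 6 14 8 16 12 4 7 9 1 10)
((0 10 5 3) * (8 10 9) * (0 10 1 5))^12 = ((0 9 8 1 5 3 10))^12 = (0 3 1 9 10 5 8)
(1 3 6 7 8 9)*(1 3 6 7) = (1 6)(3 7 8 9) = [0, 6, 2, 7, 4, 5, 1, 8, 9, 3]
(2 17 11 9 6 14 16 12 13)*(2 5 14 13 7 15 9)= (2 17 11)(5 14 16 12 7 15 9 6 13)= [0, 1, 17, 3, 4, 14, 13, 15, 8, 6, 10, 2, 7, 5, 16, 9, 12, 11]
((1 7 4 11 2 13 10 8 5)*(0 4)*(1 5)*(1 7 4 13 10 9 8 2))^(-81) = (0 7 8 9 13)(2 10)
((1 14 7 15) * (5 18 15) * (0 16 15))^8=((0 16 15 1 14 7 5 18))^8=(18)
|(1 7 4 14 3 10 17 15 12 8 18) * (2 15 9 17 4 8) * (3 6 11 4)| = 12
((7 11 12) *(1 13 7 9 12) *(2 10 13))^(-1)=((1 2 10 13 7 11)(9 12))^(-1)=(1 11 7 13 10 2)(9 12)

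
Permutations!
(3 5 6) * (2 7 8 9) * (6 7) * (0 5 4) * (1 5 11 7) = (0 11 7 8 9 2 6 3 4)(1 5) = [11, 5, 6, 4, 0, 1, 3, 8, 9, 2, 10, 7]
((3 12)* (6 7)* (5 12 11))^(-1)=((3 11 5 12)(6 7))^(-1)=(3 12 5 11)(6 7)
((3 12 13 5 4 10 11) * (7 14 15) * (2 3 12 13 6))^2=((2 3 13 5 4 10 11 12 6)(7 14 15))^2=(2 13 4 11 6 3 5 10 12)(7 15 14)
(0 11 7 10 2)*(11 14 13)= (0 14 13 11 7 10 2)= [14, 1, 0, 3, 4, 5, 6, 10, 8, 9, 2, 7, 12, 11, 13]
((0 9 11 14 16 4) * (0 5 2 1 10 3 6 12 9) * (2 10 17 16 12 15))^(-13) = ((1 17 16 4 5 10 3 6 15 2)(9 11 14 12))^(-13) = (1 6 5 17 15 10 16 2 3 4)(9 12 14 11)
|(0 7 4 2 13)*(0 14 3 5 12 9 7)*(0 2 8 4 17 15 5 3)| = 12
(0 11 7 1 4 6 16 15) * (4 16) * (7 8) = (0 11 8 7 1 16 15)(4 6) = [11, 16, 2, 3, 6, 5, 4, 1, 7, 9, 10, 8, 12, 13, 14, 0, 15]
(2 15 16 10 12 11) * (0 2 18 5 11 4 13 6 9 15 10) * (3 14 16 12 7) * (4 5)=[2, 1, 10, 14, 13, 11, 9, 3, 8, 15, 7, 18, 5, 6, 16, 12, 0, 17, 4]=(0 2 10 7 3 14 16)(4 13 6 9 15 12 5 11 18)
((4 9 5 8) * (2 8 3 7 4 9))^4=(2 3 8 7 9 4 5)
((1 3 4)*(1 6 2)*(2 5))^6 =(6)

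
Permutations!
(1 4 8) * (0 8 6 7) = (0 8 1 4 6 7) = [8, 4, 2, 3, 6, 5, 7, 0, 1]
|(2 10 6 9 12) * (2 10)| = 4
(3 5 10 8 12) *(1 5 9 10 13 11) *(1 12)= (1 5 13 11 12 3 9 10 8)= [0, 5, 2, 9, 4, 13, 6, 7, 1, 10, 8, 12, 3, 11]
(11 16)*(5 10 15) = (5 10 15)(11 16) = [0, 1, 2, 3, 4, 10, 6, 7, 8, 9, 15, 16, 12, 13, 14, 5, 11]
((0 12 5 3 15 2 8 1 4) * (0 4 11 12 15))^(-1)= ((0 15 2 8 1 11 12 5 3))^(-1)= (0 3 5 12 11 1 8 2 15)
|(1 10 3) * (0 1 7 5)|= 6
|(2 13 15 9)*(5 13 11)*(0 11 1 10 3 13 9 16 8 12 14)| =|(0 11 5 9 2 1 10 3 13 15 16 8 12 14)| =14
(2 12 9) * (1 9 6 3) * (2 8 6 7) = (1 9 8 6 3)(2 12 7) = [0, 9, 12, 1, 4, 5, 3, 2, 6, 8, 10, 11, 7]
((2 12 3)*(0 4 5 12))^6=(12)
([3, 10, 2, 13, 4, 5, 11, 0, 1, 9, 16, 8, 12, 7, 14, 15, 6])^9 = (0 3 13 7)(1 6)(8 16)(10 11)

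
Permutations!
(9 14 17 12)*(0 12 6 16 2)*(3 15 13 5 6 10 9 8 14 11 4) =[12, 1, 0, 15, 3, 6, 16, 7, 14, 11, 9, 4, 8, 5, 17, 13, 2, 10] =(0 12 8 14 17 10 9 11 4 3 15 13 5 6 16 2)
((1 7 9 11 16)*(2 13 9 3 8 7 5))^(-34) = ((1 5 2 13 9 11 16)(3 8 7))^(-34) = (1 5 2 13 9 11 16)(3 7 8)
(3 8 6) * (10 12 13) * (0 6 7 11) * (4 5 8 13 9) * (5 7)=(0 6 3 13 10 12 9 4 7 11)(5 8)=[6, 1, 2, 13, 7, 8, 3, 11, 5, 4, 12, 0, 9, 10]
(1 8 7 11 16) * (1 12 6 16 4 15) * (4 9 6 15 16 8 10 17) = [0, 10, 2, 3, 16, 5, 8, 11, 7, 6, 17, 9, 15, 13, 14, 1, 12, 4] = (1 10 17 4 16 12 15)(6 8 7 11 9)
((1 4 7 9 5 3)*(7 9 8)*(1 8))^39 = (1 3 4 8 9 7 5)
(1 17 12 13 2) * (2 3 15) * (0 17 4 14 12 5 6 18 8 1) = (0 17 5 6 18 8 1 4 14 12 13 3 15 2) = [17, 4, 0, 15, 14, 6, 18, 7, 1, 9, 10, 11, 13, 3, 12, 2, 16, 5, 8]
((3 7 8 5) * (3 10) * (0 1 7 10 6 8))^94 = (10)(0 1 7)(5 6 8)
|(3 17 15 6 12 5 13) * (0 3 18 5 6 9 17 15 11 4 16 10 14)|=30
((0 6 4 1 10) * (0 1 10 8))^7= ((0 6 4 10 1 8))^7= (0 6 4 10 1 8)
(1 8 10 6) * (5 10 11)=(1 8 11 5 10 6)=[0, 8, 2, 3, 4, 10, 1, 7, 11, 9, 6, 5]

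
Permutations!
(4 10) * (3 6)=[0, 1, 2, 6, 10, 5, 3, 7, 8, 9, 4]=(3 6)(4 10)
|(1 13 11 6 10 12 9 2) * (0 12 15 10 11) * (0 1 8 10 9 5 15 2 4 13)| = |(0 12 5 15 9 4 13 1)(2 8 10)(6 11)| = 24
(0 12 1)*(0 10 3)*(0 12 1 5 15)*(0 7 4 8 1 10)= (0 10 3 12 5 15 7 4 8 1)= [10, 0, 2, 12, 8, 15, 6, 4, 1, 9, 3, 11, 5, 13, 14, 7]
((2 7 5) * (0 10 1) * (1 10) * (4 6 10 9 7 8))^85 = (0 1)(2 9 4 5 10 8 7 6)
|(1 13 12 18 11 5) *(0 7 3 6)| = |(0 7 3 6)(1 13 12 18 11 5)| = 12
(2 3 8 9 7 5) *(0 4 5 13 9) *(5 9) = (0 4 9 7 13 5 2 3 8) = [4, 1, 3, 8, 9, 2, 6, 13, 0, 7, 10, 11, 12, 5]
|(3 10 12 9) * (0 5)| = |(0 5)(3 10 12 9)| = 4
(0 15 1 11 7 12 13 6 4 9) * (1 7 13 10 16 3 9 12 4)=(0 15 7 4 12 10 16 3 9)(1 11 13 6)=[15, 11, 2, 9, 12, 5, 1, 4, 8, 0, 16, 13, 10, 6, 14, 7, 3]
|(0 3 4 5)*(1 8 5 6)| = 7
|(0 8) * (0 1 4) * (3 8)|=5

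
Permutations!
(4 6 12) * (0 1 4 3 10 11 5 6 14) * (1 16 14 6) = (0 16 14)(1 4 6 12 3 10 11 5) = [16, 4, 2, 10, 6, 1, 12, 7, 8, 9, 11, 5, 3, 13, 0, 15, 14]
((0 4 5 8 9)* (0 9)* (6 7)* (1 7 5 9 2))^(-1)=(0 8 5 6 7 1 2 9 4)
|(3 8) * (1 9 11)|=|(1 9 11)(3 8)|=6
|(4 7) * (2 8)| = |(2 8)(4 7)| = 2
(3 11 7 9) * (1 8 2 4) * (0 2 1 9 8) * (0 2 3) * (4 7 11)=(11)(0 3 4 9)(1 2 7 8)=[3, 2, 7, 4, 9, 5, 6, 8, 1, 0, 10, 11]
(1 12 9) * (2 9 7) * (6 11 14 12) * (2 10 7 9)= (1 6 11 14 12 9)(7 10)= [0, 6, 2, 3, 4, 5, 11, 10, 8, 1, 7, 14, 9, 13, 12]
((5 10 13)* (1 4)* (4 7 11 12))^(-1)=(1 4 12 11 7)(5 13 10)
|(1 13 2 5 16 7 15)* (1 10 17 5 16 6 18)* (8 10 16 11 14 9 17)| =30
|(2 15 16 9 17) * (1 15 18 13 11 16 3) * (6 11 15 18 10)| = 35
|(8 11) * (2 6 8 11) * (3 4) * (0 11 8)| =|(0 11 8 2 6)(3 4)| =10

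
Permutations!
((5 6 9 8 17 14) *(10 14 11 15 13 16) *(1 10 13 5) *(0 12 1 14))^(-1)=((0 12 1 10)(5 6 9 8 17 11 15)(13 16))^(-1)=(0 10 1 12)(5 15 11 17 8 9 6)(13 16)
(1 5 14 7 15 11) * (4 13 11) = (1 5 14 7 15 4 13 11) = [0, 5, 2, 3, 13, 14, 6, 15, 8, 9, 10, 1, 12, 11, 7, 4]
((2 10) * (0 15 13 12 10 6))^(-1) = (0 6 2 10 12 13 15) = ((0 15 13 12 10 2 6))^(-1)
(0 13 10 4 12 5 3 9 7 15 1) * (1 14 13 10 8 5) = (0 10 4 12 1)(3 9 7 15 14 13 8 5) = [10, 0, 2, 9, 12, 3, 6, 15, 5, 7, 4, 11, 1, 8, 13, 14]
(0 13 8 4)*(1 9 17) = (0 13 8 4)(1 9 17) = [13, 9, 2, 3, 0, 5, 6, 7, 4, 17, 10, 11, 12, 8, 14, 15, 16, 1]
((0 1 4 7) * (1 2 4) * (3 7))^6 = ((0 2 4 3 7))^6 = (0 2 4 3 7)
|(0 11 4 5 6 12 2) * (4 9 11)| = 6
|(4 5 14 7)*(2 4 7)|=|(2 4 5 14)|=4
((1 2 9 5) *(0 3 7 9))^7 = (9)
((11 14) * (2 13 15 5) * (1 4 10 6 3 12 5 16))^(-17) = ((1 4 10 6 3 12 5 2 13 15 16)(11 14))^(-17) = (1 12 16 3 15 6 13 10 2 4 5)(11 14)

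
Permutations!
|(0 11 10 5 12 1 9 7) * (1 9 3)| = |(0 11 10 5 12 9 7)(1 3)| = 14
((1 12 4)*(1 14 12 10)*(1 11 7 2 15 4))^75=(1 7 4)(2 14 10)(11 15 12)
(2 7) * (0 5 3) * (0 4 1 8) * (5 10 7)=[10, 8, 5, 4, 1, 3, 6, 2, 0, 9, 7]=(0 10 7 2 5 3 4 1 8)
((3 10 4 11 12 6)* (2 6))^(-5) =((2 6 3 10 4 11 12))^(-5) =(2 3 4 12 6 10 11)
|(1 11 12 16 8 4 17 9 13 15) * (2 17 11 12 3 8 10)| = 36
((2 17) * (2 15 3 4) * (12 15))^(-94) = ((2 17 12 15 3 4))^(-94) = (2 12 3)(4 17 15)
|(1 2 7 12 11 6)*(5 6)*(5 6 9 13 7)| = |(1 2 5 9 13 7 12 11 6)| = 9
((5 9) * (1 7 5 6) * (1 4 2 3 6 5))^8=(9)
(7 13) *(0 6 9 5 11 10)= (0 6 9 5 11 10)(7 13)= [6, 1, 2, 3, 4, 11, 9, 13, 8, 5, 0, 10, 12, 7]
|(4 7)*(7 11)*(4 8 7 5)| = |(4 11 5)(7 8)| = 6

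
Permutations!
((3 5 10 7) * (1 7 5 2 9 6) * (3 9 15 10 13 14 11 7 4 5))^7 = (1 9 11 13 4 6 7 14 5)(2 3 10 15) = ((1 4 5 13 14 11 7 9 6)(2 15 10 3))^7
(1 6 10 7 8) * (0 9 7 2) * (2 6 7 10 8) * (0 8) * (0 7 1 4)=[9, 1, 8, 3, 0, 5, 7, 2, 4, 10, 6]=(0 9 10 6 7 2 8 4)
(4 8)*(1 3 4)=(1 3 4 8)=[0, 3, 2, 4, 8, 5, 6, 7, 1]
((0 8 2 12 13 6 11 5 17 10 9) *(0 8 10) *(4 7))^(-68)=(0 5 6 12 8 10 17 11 13 2 9)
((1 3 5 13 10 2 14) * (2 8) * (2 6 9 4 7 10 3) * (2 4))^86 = ((1 4 7 10 8 6 9 2 14)(3 5 13))^86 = (1 6 4 9 7 2 10 14 8)(3 13 5)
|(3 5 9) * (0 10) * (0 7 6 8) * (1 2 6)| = 21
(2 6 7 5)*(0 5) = (0 5 2 6 7) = [5, 1, 6, 3, 4, 2, 7, 0]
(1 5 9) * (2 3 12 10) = (1 5 9)(2 3 12 10) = [0, 5, 3, 12, 4, 9, 6, 7, 8, 1, 2, 11, 10]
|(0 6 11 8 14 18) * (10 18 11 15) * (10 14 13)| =|(0 6 15 14 11 8 13 10 18)| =9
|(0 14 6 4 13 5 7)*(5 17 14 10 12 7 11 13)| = |(0 10 12 7)(4 5 11 13 17 14 6)| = 28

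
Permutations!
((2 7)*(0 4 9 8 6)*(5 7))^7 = ((0 4 9 8 6)(2 5 7))^7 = (0 9 6 4 8)(2 5 7)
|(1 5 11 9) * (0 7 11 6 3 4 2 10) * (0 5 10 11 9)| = |(0 7 9 1 10 5 6 3 4 2 11)| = 11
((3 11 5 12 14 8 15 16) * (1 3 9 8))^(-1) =((1 3 11 5 12 14)(8 15 16 9))^(-1) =(1 14 12 5 11 3)(8 9 16 15)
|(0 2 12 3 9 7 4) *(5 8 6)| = 21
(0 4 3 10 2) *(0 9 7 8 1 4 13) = (0 13)(1 4 3 10 2 9 7 8) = [13, 4, 9, 10, 3, 5, 6, 8, 1, 7, 2, 11, 12, 0]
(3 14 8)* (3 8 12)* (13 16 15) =(3 14 12)(13 16 15) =[0, 1, 2, 14, 4, 5, 6, 7, 8, 9, 10, 11, 3, 16, 12, 13, 15]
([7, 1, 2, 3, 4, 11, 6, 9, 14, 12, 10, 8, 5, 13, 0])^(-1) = (0 14 8 11 5 12 9 7)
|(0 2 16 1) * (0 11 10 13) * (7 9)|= |(0 2 16 1 11 10 13)(7 9)|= 14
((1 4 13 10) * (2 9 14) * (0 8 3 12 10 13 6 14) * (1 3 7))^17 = ((0 8 7 1 4 6 14 2 9)(3 12 10))^17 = (0 9 2 14 6 4 1 7 8)(3 10 12)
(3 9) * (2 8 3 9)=(9)(2 8 3)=[0, 1, 8, 2, 4, 5, 6, 7, 3, 9]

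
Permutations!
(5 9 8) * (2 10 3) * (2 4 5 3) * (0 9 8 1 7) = (0 9 1 7)(2 10)(3 4 5 8) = [9, 7, 10, 4, 5, 8, 6, 0, 3, 1, 2]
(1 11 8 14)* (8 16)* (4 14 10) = (1 11 16 8 10 4 14) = [0, 11, 2, 3, 14, 5, 6, 7, 10, 9, 4, 16, 12, 13, 1, 15, 8]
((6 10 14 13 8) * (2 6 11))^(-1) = ((2 6 10 14 13 8 11))^(-1) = (2 11 8 13 14 10 6)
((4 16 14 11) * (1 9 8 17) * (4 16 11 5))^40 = ((1 9 8 17)(4 11 16 14 5))^40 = (17)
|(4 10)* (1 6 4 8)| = |(1 6 4 10 8)| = 5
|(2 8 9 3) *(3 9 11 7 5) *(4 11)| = 7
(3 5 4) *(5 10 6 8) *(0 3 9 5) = [3, 1, 2, 10, 9, 4, 8, 7, 0, 5, 6] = (0 3 10 6 8)(4 9 5)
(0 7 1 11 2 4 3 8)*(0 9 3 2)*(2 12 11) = [7, 2, 4, 8, 12, 5, 6, 1, 9, 3, 10, 0, 11] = (0 7 1 2 4 12 11)(3 8 9)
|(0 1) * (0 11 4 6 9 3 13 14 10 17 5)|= |(0 1 11 4 6 9 3 13 14 10 17 5)|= 12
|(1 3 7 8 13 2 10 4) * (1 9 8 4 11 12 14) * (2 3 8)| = |(1 8 13 3 7 4 9 2 10 11 12 14)| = 12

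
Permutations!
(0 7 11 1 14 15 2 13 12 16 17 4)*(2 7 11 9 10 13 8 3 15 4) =(0 11 1 14 4)(2 8 3 15 7 9 10 13 12 16 17) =[11, 14, 8, 15, 0, 5, 6, 9, 3, 10, 13, 1, 16, 12, 4, 7, 17, 2]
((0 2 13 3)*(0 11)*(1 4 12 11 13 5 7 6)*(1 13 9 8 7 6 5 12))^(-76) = (3 9 8 7 5 6 13)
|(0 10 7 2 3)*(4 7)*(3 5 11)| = 8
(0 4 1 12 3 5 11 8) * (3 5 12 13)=(0 4 1 13 3 12 5 11 8)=[4, 13, 2, 12, 1, 11, 6, 7, 0, 9, 10, 8, 5, 3]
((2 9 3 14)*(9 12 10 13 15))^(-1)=(2 14 3 9 15 13 10 12)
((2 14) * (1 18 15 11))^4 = (18) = ((1 18 15 11)(2 14))^4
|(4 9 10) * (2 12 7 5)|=|(2 12 7 5)(4 9 10)|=12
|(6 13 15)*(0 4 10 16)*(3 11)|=|(0 4 10 16)(3 11)(6 13 15)|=12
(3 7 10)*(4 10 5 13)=(3 7 5 13 4 10)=[0, 1, 2, 7, 10, 13, 6, 5, 8, 9, 3, 11, 12, 4]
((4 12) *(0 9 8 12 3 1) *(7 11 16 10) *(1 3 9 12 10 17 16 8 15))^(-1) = (0 1 15 9 4 12)(7 10 8 11)(16 17)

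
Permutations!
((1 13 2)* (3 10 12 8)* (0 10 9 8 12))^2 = (1 2 13)(3 8 9)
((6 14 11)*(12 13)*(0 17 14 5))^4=((0 17 14 11 6 5)(12 13))^4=(0 6 14)(5 11 17)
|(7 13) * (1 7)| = |(1 7 13)| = 3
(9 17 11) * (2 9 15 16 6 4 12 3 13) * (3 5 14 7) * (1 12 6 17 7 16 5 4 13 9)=(1 12 4 6 13 2)(3 9 7)(5 14 16 17 11 15)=[0, 12, 1, 9, 6, 14, 13, 3, 8, 7, 10, 15, 4, 2, 16, 5, 17, 11]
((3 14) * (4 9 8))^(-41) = (3 14)(4 9 8)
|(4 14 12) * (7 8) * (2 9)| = |(2 9)(4 14 12)(7 8)| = 6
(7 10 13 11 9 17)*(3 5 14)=(3 5 14)(7 10 13 11 9 17)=[0, 1, 2, 5, 4, 14, 6, 10, 8, 17, 13, 9, 12, 11, 3, 15, 16, 7]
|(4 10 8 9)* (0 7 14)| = 12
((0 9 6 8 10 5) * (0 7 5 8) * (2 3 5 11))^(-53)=(0 9 6)(2 5 11 3 7)(8 10)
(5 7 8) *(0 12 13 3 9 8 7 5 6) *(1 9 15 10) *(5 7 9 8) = (0 12 13 3 15 10 1 8 6)(5 7 9) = [12, 8, 2, 15, 4, 7, 0, 9, 6, 5, 1, 11, 13, 3, 14, 10]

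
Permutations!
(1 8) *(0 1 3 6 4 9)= (0 1 8 3 6 4 9)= [1, 8, 2, 6, 9, 5, 4, 7, 3, 0]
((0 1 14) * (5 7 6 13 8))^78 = (14)(5 13 7 8 6) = ((0 1 14)(5 7 6 13 8))^78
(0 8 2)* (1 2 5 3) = (0 8 5 3 1 2) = [8, 2, 0, 1, 4, 3, 6, 7, 5]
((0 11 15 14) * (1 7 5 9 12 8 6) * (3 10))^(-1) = (0 14 15 11)(1 6 8 12 9 5 7)(3 10)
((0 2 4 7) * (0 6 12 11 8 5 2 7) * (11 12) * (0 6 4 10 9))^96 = ((12)(0 7 4 6 11 8 5 2 10 9))^96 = (12)(0 5 4 10 11)(2 6 9 8 7)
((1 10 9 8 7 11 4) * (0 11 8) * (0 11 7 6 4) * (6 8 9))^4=((0 7 9 11)(1 10 6 4))^4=(11)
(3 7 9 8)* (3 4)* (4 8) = (3 7 9 4) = [0, 1, 2, 7, 3, 5, 6, 9, 8, 4]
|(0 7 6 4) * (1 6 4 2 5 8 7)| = 8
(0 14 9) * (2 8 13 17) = (0 14 9)(2 8 13 17) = [14, 1, 8, 3, 4, 5, 6, 7, 13, 0, 10, 11, 12, 17, 9, 15, 16, 2]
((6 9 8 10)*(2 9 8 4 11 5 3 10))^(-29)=(2 6 3 11 9 8 10 5 4)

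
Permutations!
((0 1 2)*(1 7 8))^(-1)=((0 7 8 1 2))^(-1)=(0 2 1 8 7)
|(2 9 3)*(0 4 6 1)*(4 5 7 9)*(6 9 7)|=4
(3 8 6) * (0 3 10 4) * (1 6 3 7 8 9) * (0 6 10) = (0 7 8 3 9 1 10 4 6) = [7, 10, 2, 9, 6, 5, 0, 8, 3, 1, 4]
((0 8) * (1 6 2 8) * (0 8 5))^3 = (8)(0 2 1 5 6)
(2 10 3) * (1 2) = (1 2 10 3) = [0, 2, 10, 1, 4, 5, 6, 7, 8, 9, 3]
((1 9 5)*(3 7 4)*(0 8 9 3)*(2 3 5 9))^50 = (9)(0 2 7)(3 4 8)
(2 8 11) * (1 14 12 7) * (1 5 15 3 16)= (1 14 12 7 5 15 3 16)(2 8 11)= [0, 14, 8, 16, 4, 15, 6, 5, 11, 9, 10, 2, 7, 13, 12, 3, 1]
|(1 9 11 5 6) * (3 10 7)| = 15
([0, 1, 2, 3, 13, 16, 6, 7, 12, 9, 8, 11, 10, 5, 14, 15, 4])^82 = [0, 1, 2, 3, 5, 4, 6, 7, 12, 9, 8, 11, 10, 16, 14, 15, 13]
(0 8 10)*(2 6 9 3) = (0 8 10)(2 6 9 3) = [8, 1, 6, 2, 4, 5, 9, 7, 10, 3, 0]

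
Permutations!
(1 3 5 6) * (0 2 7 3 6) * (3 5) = (0 2 7 5)(1 6) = [2, 6, 7, 3, 4, 0, 1, 5]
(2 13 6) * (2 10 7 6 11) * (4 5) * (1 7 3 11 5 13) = (1 7 6 10 3 11 2)(4 13 5) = [0, 7, 1, 11, 13, 4, 10, 6, 8, 9, 3, 2, 12, 5]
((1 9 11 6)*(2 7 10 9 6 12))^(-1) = ((1 6)(2 7 10 9 11 12))^(-1) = (1 6)(2 12 11 9 10 7)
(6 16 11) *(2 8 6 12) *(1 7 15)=[0, 7, 8, 3, 4, 5, 16, 15, 6, 9, 10, 12, 2, 13, 14, 1, 11]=(1 7 15)(2 8 6 16 11 12)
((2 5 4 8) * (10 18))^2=(18)(2 4)(5 8)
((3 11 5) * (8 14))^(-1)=(3 5 11)(8 14)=((3 11 5)(8 14))^(-1)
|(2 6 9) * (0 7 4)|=3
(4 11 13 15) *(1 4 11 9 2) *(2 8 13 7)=(1 4 9 8 13 15 11 7 2)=[0, 4, 1, 3, 9, 5, 6, 2, 13, 8, 10, 7, 12, 15, 14, 11]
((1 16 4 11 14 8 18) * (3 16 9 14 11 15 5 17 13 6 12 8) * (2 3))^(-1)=(1 18 8 12 6 13 17 5 15 4 16 3 2 14 9)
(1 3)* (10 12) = (1 3)(10 12) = [0, 3, 2, 1, 4, 5, 6, 7, 8, 9, 12, 11, 10]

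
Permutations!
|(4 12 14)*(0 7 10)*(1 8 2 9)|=|(0 7 10)(1 8 2 9)(4 12 14)|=12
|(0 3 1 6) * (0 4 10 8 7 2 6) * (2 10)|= 3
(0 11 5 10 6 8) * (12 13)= (0 11 5 10 6 8)(12 13)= [11, 1, 2, 3, 4, 10, 8, 7, 0, 9, 6, 5, 13, 12]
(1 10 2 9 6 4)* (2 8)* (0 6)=[6, 10, 9, 3, 1, 5, 4, 7, 2, 0, 8]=(0 6 4 1 10 8 2 9)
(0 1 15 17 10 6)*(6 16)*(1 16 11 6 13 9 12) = (0 16 13 9 12 1 15 17 10 11 6) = [16, 15, 2, 3, 4, 5, 0, 7, 8, 12, 11, 6, 1, 9, 14, 17, 13, 10]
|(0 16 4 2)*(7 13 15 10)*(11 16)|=20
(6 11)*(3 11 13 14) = (3 11 6 13 14) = [0, 1, 2, 11, 4, 5, 13, 7, 8, 9, 10, 6, 12, 14, 3]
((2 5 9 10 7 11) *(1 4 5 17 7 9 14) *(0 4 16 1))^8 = (17)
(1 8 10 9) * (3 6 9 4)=(1 8 10 4 3 6 9)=[0, 8, 2, 6, 3, 5, 9, 7, 10, 1, 4]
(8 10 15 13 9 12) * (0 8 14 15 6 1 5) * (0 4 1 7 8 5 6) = [5, 6, 2, 3, 1, 4, 7, 8, 10, 12, 0, 11, 14, 9, 15, 13] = (0 5 4 1 6 7 8 10)(9 12 14 15 13)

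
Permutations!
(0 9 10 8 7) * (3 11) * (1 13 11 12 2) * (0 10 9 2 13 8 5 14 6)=(0 2 1 8 7 10 5 14 6)(3 12 13 11)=[2, 8, 1, 12, 4, 14, 0, 10, 7, 9, 5, 3, 13, 11, 6]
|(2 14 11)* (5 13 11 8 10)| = |(2 14 8 10 5 13 11)| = 7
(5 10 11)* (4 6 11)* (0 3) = (0 3)(4 6 11 5 10) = [3, 1, 2, 0, 6, 10, 11, 7, 8, 9, 4, 5]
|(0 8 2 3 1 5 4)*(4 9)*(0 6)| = 9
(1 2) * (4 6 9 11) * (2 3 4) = (1 3 4 6 9 11 2) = [0, 3, 1, 4, 6, 5, 9, 7, 8, 11, 10, 2]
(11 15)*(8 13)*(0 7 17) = (0 7 17)(8 13)(11 15) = [7, 1, 2, 3, 4, 5, 6, 17, 13, 9, 10, 15, 12, 8, 14, 11, 16, 0]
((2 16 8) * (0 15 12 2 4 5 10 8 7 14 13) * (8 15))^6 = (0 12)(2 8)(4 16)(5 7)(10 14)(13 15)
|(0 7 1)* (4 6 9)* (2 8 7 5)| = |(0 5 2 8 7 1)(4 6 9)| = 6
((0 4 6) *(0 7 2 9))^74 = (0 6 2)(4 7 9)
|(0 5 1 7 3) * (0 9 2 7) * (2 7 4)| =|(0 5 1)(2 4)(3 9 7)| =6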